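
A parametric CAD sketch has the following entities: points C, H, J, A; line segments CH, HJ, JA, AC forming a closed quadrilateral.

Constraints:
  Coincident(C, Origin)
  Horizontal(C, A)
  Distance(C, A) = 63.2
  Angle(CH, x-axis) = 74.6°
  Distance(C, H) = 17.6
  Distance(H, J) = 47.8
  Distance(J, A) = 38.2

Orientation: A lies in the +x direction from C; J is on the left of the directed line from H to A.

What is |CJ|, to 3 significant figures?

60.3

C is at the origin; C and A share the same y with |CA| = 63.2 and A in +x, so A = (63.2, 0). CH runs at 74.6° with |CH| = 17.6, so H = (4.67, 17.0). J is determined by |HJ| = 47.8 and |JA| = 38.2 together: it lies at the intersection of circle(H, 47.8) and circle(A, 38.2). With |HA| = 60.9, the foot of the radical line on HA is 37.2 from H and the perpendicular offset is √(47.8² − 37.2²) = 30.0. Taking the left-of-HA solution: J = (48.8, 35.4).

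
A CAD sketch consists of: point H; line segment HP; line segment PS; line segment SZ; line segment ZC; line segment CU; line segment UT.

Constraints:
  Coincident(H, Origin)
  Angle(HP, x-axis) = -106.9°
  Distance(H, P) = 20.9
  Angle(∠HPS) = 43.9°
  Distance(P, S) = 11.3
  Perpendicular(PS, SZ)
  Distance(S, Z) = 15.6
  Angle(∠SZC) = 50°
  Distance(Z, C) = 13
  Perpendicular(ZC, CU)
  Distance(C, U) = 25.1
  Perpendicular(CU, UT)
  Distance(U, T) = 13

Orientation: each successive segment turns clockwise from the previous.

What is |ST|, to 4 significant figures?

16.54

The perpendicularity gives CU at right angles to ZC, so CU runs at 167.0°; with |CU| = 25.1, U = (-24.69, -9.867). CU ⟂ UT, so UT runs at 77.00°; with |UT| = 13.0, T = (-21.76, 2.799). Then |ST| = |T − S| = 16.54.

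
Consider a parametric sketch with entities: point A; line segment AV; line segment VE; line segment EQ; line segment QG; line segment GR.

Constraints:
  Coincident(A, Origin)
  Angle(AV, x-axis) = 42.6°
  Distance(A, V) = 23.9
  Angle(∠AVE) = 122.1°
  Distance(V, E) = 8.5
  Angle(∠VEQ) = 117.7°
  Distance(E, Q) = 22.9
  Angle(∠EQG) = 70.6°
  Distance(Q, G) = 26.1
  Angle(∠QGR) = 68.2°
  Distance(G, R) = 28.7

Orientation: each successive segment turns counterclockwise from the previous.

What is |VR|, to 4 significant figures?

3.864

A is at the origin; AV runs at 42.6° with length 23.9, so V = (17.59, 16.18). ∠AVE = 122.1° gives VE at 100.5° from the x-axis; with |VE| = 8.5, E = (16.04, 24.54). ∠VEQ = 117.7° gives EQ at 162.8° from the x-axis; with |EQ| = 22.9, Q = (-5.832, 31.31). ∠EQG = 70.6° gives QG at -87.80° from the x-axis; with |QG| = 26.1, G = (-4.830, 5.226). ∠QGR = 68.2° gives GR at 24.00° from the x-axis; with |GR| = 28.7, R = (21.39, 16.90). Then |VR| = |R − V| = 3.864.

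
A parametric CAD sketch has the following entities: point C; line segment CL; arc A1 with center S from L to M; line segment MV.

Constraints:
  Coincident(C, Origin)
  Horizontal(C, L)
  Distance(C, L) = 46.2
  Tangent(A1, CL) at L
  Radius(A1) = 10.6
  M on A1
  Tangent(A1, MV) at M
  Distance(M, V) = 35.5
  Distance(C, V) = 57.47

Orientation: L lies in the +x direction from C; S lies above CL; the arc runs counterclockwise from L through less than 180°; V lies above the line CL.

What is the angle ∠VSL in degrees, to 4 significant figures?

161.9°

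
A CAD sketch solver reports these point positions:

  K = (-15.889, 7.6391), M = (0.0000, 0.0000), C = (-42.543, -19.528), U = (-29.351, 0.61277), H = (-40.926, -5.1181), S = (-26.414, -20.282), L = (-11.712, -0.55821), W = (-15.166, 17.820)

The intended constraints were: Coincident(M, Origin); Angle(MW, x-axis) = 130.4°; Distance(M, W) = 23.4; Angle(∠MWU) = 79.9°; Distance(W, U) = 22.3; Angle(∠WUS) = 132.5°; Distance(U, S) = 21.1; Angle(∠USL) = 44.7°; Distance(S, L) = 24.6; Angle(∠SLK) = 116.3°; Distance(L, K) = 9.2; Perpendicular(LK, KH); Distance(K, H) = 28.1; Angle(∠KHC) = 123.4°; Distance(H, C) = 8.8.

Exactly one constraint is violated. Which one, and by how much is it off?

Distance(H, C) = 8.8 — off by 5.70.

M = (0.00, 0.00) ✓; MW at 130.4° ✓; |MW| = 23.40 ✓; ∠MWU = 79.90° ✓; |WU| = 22.30 ✓; ∠WUS = 132.5° ✓; |US| = 21.10 ✓; ∠USL = 44.70° ✓; |SL| = 24.60 ✓; ∠SLK = 116.3° ✓; |LK| = 9.200 ✓; ∠(LK, KH) = 90.00° ✓; |KH| = 28.10 ✓; ∠KHC = 123.4° ✓; |HC| = 14.50 ✗.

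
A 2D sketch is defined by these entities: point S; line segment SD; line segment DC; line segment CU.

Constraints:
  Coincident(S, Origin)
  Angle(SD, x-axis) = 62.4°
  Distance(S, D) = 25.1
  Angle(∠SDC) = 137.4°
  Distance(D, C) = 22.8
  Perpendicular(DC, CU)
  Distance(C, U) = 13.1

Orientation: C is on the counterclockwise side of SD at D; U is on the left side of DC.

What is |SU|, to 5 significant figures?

41.459

∠SDC = 137.4°, so DC runs at 62.4° + (180° − 137.4°) = 105.00° from the x-axis; with |DC| = 22.8, C = D + 22.8·(cos 105.00°, sin 105.00°) = (5.7277, 44.267). DC is perpendicular to CU; with |CU| = 13.1 on the left of DC, U = C + 13.1·(-0.96593, -0.25882) = (-6.9260, 40.876). Then |SU| = |U − S| = 41.459.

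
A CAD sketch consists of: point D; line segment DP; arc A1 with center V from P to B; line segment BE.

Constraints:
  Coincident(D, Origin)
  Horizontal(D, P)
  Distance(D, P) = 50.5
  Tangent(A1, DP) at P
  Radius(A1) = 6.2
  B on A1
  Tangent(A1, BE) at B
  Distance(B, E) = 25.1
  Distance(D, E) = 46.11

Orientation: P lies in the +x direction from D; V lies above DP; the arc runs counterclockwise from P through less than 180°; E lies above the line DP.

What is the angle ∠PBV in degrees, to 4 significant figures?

21.83°

Checks: |VB| = 6.200 ✓; ∠(VB, BE) = 90.00° ✓; |BE| = 25.10 ✓; |DE| = 46.11 ✓.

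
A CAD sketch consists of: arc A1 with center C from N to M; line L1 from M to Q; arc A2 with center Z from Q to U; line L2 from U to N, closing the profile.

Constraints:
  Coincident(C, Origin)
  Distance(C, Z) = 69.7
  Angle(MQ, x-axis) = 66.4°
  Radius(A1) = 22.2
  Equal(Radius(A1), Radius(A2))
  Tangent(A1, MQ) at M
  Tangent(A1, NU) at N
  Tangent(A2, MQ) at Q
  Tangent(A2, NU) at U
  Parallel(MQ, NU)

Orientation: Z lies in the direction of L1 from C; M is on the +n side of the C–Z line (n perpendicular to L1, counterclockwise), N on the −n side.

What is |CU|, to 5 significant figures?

73.150

The slot axis is L1's direction at 66.4°, so u = (cos 66.4°, sin 66.4°) = (0.40035, 0.91636) and n = (−sin 66.4°, cos 66.4°) = (-0.91636, 0.40035). C is at the origin and Z lies 69.7 along u from C, so Z = 69.7·u = (27.904, 63.870). Tangency of A1 to both parallel lines with radius 22.2 puts M and N at C ± 22.2·n: M = (-20.343, 8.8877), N = (20.343, -8.8877). Equal radii place Q and U the same way about Z: Q = Z + 22.2·n = (7.5611, 72.758), U = Z − 22.2·n = (48.248, 54.983). Then |CU| = |U − C| = 73.150.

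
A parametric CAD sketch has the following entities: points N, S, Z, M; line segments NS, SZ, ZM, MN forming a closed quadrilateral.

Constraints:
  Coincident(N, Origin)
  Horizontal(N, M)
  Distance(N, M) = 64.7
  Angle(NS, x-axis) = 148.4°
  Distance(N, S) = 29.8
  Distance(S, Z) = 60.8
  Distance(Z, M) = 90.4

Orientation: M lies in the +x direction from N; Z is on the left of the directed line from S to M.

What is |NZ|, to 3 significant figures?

68.3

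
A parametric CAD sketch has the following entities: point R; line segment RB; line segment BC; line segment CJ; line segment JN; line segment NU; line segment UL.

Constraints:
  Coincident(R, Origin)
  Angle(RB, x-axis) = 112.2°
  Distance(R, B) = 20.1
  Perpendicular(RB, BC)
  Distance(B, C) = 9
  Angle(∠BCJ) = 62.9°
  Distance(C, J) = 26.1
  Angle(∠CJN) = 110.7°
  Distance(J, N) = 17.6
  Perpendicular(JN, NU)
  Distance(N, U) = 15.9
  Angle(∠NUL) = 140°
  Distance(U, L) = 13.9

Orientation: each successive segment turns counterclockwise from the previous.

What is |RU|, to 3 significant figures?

23.7

R is at the origin; RB runs at 112.2° with length 20.1, so B = (-7.59, 18.6). The perpendicularity gives BC at right angles to RB, so BC runs at -158°; with |BC| = 9.0, C = (-15.9, 15.2). ∠BCJ = 62.9° gives CJ at -40.7° from the x-axis; with |CJ| = 26.1, J = (3.86, -1.81). ∠CJN = 110.7° gives JN at 28.6° from the x-axis; with |JN| = 17.6, N = (19.3, 6.61). JN is perpendicular to NU, so NU runs at 119°; with |NU| = 15.9, U = (11.7, 20.6). Then |RU| = |U − R| = 23.7.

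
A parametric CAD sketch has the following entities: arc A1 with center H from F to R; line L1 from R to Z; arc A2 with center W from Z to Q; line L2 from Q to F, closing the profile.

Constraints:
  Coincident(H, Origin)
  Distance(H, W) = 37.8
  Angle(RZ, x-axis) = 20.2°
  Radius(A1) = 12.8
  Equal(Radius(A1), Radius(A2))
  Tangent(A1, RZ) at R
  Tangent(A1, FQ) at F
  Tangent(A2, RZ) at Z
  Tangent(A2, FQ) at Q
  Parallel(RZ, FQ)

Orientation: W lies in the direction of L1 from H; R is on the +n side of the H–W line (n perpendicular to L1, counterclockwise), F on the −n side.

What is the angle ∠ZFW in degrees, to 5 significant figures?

15.400°

The slot axis is L1's direction at 20.2°, so u = (cos 20.2°, sin 20.2°) = (0.93849, 0.34530) and n = (−sin 20.2°, cos 20.2°) = (-0.34530, 0.93849). H is at the origin and W lies 37.8 along u from H, so W = 37.8·u = (35.475, 13.052). Tangency of A1 to both parallel lines with radius 12.8 puts R and F at H ± 12.8·n: R = (-4.4198, 12.013), F = (4.4198, -12.013). Equal radii place Z and Q the same way about W: Z = W + 12.8·n = (31.055, 25.065), Q = W − 12.8·n = (39.895, 1.0396). Then cos ∠ZFW = FZ·FW / (|FZ||FW|), giving 15.400°.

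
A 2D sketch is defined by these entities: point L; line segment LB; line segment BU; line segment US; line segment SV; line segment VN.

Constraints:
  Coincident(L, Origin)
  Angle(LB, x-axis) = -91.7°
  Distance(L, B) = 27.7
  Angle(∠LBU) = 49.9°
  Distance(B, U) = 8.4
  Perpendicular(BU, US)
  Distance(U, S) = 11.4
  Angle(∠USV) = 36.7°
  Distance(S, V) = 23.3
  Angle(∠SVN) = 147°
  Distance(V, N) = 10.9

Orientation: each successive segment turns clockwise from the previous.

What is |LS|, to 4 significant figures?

13.60

L is at the origin; LB runs at -91.7° with length 27.7, so B = (-0.8218, -27.69). ∠LBU = 49.9° gives BU at 138.2° from the x-axis; with |BU| = 8.4, U = (-7.084, -22.09). BU ⟂ US, so US runs at 48.20°; with |US| = 11.4, S = (0.5147, -13.59). Then |LS| = |S − L| = 13.60.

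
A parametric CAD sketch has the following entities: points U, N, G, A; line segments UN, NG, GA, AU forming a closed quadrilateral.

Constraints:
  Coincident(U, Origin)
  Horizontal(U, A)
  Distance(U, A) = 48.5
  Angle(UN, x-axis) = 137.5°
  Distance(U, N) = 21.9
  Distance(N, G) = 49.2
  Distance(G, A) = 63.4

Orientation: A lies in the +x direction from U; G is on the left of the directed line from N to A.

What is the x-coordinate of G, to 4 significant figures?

14.34

U is at the origin; U and A share the same y with |UA| = 48.5 and A in +x, so A = (48.5, 0). UN runs at 137.5° with |UN| = 21.9, so N = (-16.15, 14.80). G is determined by |NG| = 49.2 and |GA| = 63.4 together: it lies at the intersection of circle(N, 49.2) and circle(A, 63.4). With |NA| = 66.32, the foot of the radical line on NA is 21.10 from N and the perpendicular offset is √(49.2² − 21.10²) = 44.44. Taking the left-of-NA solution: G = (14.34, 53.41).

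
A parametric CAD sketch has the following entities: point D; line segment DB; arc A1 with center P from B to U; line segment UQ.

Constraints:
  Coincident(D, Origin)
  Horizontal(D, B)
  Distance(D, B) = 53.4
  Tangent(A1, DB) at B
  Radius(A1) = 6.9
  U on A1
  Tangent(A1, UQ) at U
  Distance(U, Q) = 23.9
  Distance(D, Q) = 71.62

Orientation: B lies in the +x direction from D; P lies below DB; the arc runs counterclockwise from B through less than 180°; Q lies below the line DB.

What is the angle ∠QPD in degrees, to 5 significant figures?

126.98°

Checks: |PU| = 6.900 ✓; ∠(PU, UQ) = 90.00° ✓; |UQ| = 23.90 ✓; |DQ| = 71.62 ✓.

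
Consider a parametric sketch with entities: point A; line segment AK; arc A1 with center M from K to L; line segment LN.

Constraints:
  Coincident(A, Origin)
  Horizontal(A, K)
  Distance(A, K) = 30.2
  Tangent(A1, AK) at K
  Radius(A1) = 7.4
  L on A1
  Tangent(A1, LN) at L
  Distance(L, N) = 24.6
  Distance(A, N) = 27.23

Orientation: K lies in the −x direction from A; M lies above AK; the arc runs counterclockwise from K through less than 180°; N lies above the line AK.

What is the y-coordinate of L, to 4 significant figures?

3.624

A is at the origin; AK is horizontal with |AK| = 30.2 and K on the −x side, so K = (-30.20, 0.000). Since A1 is tangent to AK there, MK ⟂ AK, so M = K + (0, 7.4) = (-30.20, 7.400). Since ML ⟂ LN (tangency), |MN| = √(7.4² + 24.6²) = 25.69 regardless of where L sits on A1. So N lies on both circle(A, 27.23) and circle(M, 25.69); the above-AK intersection is N = (-11.28, 24.78). L is the foot of the tangent from N: L = (-23.84, 3.624).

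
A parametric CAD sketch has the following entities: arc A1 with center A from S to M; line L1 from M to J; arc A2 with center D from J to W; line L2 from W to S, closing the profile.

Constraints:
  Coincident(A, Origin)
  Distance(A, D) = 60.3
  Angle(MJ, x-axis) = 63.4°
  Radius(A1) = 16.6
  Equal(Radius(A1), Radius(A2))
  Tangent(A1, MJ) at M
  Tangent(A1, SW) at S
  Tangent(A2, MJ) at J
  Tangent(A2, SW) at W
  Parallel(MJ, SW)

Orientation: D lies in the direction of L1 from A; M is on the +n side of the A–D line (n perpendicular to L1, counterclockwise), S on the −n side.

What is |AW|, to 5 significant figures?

62.543

The slot axis is L1's direction at 63.4°, so u = (cos 63.4°, sin 63.4°) = (0.44776, 0.89415) and n = (−sin 63.4°, cos 63.4°) = (-0.89415, 0.44776). A is at the origin and D lies 60.3 along u from A, so D = 60.3·u = (27.000, 53.918). Tangency of A1 to both parallel lines with radius 16.6 puts M and S at A ± 16.6·n: M = (-14.843, 7.4328), S = (14.843, -7.4328). Equal radii place J and W the same way about D: J = D + 16.6·n = (12.157, 61.350), W = D − 16.6·n = (41.843, 46.485). Then |AW| = |W − A| = 62.543.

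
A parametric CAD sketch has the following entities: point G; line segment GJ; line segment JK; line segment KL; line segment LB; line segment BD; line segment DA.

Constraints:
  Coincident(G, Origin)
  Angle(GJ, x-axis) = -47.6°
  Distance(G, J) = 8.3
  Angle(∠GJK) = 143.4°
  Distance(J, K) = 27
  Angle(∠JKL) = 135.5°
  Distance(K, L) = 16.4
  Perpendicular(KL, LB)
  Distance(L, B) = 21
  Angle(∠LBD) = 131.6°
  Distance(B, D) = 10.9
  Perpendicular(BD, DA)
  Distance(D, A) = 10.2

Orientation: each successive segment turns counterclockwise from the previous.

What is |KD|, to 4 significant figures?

29.42

G is at the origin; GJ runs at -47.6° with length 8.3, so J = (5.597, -6.129). ∠GJK = 143.4° gives JK at -11.00° from the x-axis; with |JK| = 27.0, K = (32.10, -11.28). ∠JKL = 135.5° gives KL at 33.50° from the x-axis; with |KL| = 16.4, L = (45.78, -2.229). KL ⟂ LB, so LB runs at 123.5°; with |LB| = 21.0, B = (34.19, 15.28). ∠LBD = 131.6° gives BD at 171.9° from the x-axis; with |BD| = 10.9, D = (23.39, 16.82). Then |KD| = |D − K| = 29.42.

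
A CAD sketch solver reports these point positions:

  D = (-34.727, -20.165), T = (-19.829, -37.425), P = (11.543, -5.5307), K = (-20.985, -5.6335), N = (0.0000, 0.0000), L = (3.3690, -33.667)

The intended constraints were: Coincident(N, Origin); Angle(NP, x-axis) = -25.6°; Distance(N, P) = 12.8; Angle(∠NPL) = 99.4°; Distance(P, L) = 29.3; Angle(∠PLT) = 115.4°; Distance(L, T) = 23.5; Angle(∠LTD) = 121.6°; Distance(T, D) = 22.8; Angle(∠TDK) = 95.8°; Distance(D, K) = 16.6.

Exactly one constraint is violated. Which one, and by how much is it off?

Distance(D, K) = 16.6 — off by 3.40.

N = (0.00, 0.00) ✓; NP at -25.60° ✓; |NP| = 12.80 ✓; ∠NPL = 99.40° ✓; |PL| = 29.30 ✓; ∠PLT = 115.4° ✓; |LT| = 23.50 ✓; ∠LTD = 121.6° ✓; |TD| = 22.80 ✓; ∠TDK = 95.80° ✓; |DK| = 20.00 ✗.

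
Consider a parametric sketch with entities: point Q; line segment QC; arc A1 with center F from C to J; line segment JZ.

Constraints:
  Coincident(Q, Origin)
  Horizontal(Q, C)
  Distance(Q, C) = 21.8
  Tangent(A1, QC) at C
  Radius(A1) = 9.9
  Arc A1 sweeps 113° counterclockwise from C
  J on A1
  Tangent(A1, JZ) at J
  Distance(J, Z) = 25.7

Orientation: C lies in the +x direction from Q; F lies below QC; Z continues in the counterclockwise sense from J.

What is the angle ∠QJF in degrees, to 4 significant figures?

109.7°

Q is at the origin; QC is horizontal with |QC| = 21.8 and C on the +x side, so C = (21.80, 0.000). The tangent condition forces FC to be normal to QC, so F = C + (0, -9.9) = (21.80, -9.900). On A1, C sits at bearing 90° from F; a 113° counterclockwise sweep puts J at bearing 203°, so J = F + 9.9·(cos 203°, sin 203°) = (12.69, -13.77). Then cos ∠QJF = JQ·JF / (|JQ||JF|), giving 109.7°.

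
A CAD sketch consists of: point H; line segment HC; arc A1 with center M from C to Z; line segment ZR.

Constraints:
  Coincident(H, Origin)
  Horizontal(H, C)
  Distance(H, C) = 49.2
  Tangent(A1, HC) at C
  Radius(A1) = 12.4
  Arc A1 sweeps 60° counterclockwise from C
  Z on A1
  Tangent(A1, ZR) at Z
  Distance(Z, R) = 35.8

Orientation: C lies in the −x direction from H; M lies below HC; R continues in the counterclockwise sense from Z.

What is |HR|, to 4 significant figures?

86.27

H is at the origin; H and C share the same y with |HC| = 49.2 and C on the −x side, so C = (-49.20, 0.000). Tangency of A1 to HC means the radius MC is perpendicular to HC, so M = C + (0, -12.4) = (-49.20, -12.40). On A1, C sits at bearing 90° from M; a 60° counterclockwise sweep puts Z at bearing 150°, so Z = M + 12.4·(cos 150°, sin 150°) = (-59.94, -6.200). The tangent condition forces MZ to be normal to ZR, so ZR runs along (−sin 150°, cos 150°); with |ZR| = 35.8, R = (-77.84, -37.20). Then |HR| = |R − H| = 86.27.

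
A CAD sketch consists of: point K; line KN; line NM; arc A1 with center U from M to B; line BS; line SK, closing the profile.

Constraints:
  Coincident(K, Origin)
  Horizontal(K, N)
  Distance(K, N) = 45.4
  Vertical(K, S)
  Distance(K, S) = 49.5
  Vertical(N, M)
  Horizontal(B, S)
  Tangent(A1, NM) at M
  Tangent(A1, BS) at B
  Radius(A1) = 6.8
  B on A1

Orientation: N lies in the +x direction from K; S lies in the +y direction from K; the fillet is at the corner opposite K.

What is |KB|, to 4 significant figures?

62.77

The virtual corner opposite K is at (45.40, 49.50). Since A1 is tangent to NM there, UM ⟂ NM and since A1 is tangent to BS there, UB ⟂ BS, with radius 6.8, so the center U sits 6.8 in from both sides at U = (38.60, 42.70). That places the tangent points at M = (45.40, 42.70) on NM and B = (38.60, 49.50) on BS. Then |KB| = |B − K| = 62.77.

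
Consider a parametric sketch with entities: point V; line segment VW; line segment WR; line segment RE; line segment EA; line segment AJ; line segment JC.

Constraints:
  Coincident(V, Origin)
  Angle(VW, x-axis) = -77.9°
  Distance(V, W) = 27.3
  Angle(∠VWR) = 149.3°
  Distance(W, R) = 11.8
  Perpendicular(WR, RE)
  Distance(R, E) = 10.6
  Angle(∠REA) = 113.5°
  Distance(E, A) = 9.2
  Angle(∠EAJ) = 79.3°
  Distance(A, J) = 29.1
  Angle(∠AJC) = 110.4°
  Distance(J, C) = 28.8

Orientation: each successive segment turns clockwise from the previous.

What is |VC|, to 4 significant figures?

62.44

V is at the origin; VW runs at -77.9° with length 27.3, so W = (5.723, -26.69). ∠VWR = 149.3° gives WR at -108.6° from the x-axis; with |WR| = 11.8, R = (1.959, -37.88). WR ⟂ RE, so RE runs at 161.4°; with |RE| = 10.6, E = (-8.087, -34.50). ∠REA = 113.5° gives EA at 94.90° from the x-axis; with |EA| = 9.2, A = (-8.873, -25.33). ∠EAJ = 79.3° gives AJ at -5.800° from the x-axis; with |AJ| = 29.1, J = (20.08, -28.27). ∠AJC = 110.4° gives JC at -75.40° from the x-axis; with |JC| = 28.8, C = (27.34, -56.14). Then |VC| = |C − V| = 62.44.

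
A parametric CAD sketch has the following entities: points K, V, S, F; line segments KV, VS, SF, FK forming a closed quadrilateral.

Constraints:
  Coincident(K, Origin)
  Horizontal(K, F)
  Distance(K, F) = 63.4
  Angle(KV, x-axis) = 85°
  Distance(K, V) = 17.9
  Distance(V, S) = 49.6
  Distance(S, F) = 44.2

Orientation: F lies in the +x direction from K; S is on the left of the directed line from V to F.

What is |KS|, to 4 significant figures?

61.04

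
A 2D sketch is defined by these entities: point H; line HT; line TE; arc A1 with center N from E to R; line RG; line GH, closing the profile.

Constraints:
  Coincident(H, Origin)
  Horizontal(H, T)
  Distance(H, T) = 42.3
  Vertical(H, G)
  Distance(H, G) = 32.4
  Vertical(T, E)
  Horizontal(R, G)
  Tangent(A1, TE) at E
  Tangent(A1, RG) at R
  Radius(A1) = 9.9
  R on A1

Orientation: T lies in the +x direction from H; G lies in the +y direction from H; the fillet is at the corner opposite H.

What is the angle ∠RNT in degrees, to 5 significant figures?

156.25°

The virtual corner opposite H is at (42.300, 32.400). The tangent condition forces NE to be normal to TE and tangency of A1 to RG means the radius NR is perpendicular to RG, with radius 9.9, so the center N sits 9.9 in from both sides at N = (32.400, 22.500). That places the tangent points at E = (42.300, 22.500) on TE and R = (32.400, 32.400) on RG. Then cos ∠RNT = NR·NT / (|NR||NT|), giving 156.25°.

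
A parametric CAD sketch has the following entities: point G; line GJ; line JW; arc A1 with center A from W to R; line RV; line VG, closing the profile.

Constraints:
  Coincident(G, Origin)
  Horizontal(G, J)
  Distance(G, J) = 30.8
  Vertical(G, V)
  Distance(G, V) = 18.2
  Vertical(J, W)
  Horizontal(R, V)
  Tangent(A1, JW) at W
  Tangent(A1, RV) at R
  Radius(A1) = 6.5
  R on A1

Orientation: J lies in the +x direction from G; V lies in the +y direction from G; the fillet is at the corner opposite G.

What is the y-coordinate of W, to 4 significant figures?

11.70

G is at the origin; GJ is horizontal with |GJ| = 30.8 and J on the +x side, so J = (30.80, 0.000). GV is vertical with |GV| = 18.2 and V on the +y side, so V = (0.000, 18.20). The virtual corner opposite G is at (30.80, 18.20). The tangent condition forces AW to be normal to JW and tangency of A1 to RV means the radius AR is perpendicular to RV, with radius 6.5, so the center A sits 6.5 in from both sides at A = (24.30, 11.70). That places the tangent points at W = (30.80, 11.70) on JW and R = (24.30, 18.20) on RV. So W.y = 11.70.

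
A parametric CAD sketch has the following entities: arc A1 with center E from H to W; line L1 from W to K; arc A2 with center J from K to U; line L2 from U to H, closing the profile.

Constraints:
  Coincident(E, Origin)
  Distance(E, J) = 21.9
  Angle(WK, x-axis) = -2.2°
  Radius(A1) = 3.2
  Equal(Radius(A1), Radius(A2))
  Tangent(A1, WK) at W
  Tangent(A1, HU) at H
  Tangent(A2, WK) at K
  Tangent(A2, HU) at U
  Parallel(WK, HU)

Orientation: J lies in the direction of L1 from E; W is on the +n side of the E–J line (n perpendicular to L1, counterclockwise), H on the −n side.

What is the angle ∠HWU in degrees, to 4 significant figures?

73.71°

The slot axis is L1's direction at -2.2°, so u = (cos -2.2°, sin -2.2°) = (0.9993, -0.03839) and n = (−sin -2.2°, cos -2.2°) = (0.03839, 0.9993). E is at the origin and J lies 21.9 along u from E, so J = 21.9·u = (21.88, -0.8407). Tangency of A1 to both parallel lines with radius 3.2 puts W and H at E ± 3.2·n: W = (0.1228, 3.198), H = (-0.1228, -3.198). Equal radii place K and U the same way about J: K = J + 3.2·n = (22.01, 2.357), U = J − 3.2·n = (21.76, -4.038). Then cos ∠HWU = WH·WU / (|WH||WU|), giving 73.71°.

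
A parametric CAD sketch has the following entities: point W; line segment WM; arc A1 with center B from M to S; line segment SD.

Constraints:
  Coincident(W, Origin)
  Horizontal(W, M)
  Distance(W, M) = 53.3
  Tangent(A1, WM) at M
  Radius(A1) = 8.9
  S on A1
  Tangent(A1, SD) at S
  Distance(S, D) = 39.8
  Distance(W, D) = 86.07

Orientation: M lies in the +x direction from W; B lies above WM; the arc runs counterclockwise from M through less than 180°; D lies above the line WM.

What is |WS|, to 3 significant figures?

62.1

Checks: |WM| = 53.30 ✓; |BS| = 8.900 ✓; ∠(BS, SD) = 90.00° ✓; |SD| = 39.80 ✓; |WD| = 86.07 ✓.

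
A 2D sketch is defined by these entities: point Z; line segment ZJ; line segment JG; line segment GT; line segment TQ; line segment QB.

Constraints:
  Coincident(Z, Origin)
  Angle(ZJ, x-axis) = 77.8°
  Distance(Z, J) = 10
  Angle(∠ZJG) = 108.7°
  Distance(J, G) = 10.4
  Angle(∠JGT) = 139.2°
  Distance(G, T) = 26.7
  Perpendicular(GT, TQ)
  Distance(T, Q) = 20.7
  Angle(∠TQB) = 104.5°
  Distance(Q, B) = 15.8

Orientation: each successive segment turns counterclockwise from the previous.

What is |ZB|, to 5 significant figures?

17.736

GT ⟂ TQ, so TQ runs at -80.100°; with |TQ| = 20.7, Q = (-29.554, -9.8673). ∠TQB = 104.5° gives QB at -4.6000° from the x-axis; with |QB| = 15.8, B = (-13.805, -11.134). Then |ZB| = |B − Z| = 17.736.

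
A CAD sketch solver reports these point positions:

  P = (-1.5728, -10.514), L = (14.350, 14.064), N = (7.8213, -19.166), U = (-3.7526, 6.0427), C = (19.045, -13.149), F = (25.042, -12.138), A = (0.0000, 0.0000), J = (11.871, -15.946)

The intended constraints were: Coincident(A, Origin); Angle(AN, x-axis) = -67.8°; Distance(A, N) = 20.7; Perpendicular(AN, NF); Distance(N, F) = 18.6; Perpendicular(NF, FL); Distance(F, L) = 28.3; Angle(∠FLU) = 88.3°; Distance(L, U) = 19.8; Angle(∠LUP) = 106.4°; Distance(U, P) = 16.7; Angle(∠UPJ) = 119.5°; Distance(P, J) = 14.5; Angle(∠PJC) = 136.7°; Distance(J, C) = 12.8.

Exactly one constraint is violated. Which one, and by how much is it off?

Distance(J, C) = 12.8 — off by 5.10.

A = (0.00, 0.00) ✓; AN at -67.80° ✓; |AN| = 20.70 ✓; ∠(AN, NF) = 90.00° ✓; |NF| = 18.60 ✓; ∠(NF, FL) = 90.00° ✓; |FL| = 28.30 ✓; ∠FLU = 88.30° ✓; |LU| = 19.80 ✓; ∠LUP = 106.4° ✓; |UP| = 16.70 ✓; ∠UPJ = 119.5° ✓; |PJ| = 14.50 ✓; ∠PJC = 136.7° ✓; |JC| = 7.700 ✗.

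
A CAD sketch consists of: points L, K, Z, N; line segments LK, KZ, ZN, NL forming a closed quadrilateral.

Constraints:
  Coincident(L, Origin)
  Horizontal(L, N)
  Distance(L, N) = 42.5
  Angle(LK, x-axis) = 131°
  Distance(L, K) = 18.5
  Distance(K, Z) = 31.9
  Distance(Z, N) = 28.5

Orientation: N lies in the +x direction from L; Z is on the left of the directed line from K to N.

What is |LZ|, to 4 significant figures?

25.95

L is at the origin; LN is horizontal with |LN| = 42.5 and N in +x, so N = (42.5, 0). LK runs at 131.0° with |LK| = 18.5, so K = (-12.14, 13.96). Z is determined by |KZ| = 31.9 and |ZN| = 28.5 together: it lies at the intersection of circle(K, 31.9) and circle(N, 28.5). With |KN| = 56.39, the foot of the radical line on KN is 30.02 from K and the perpendicular offset is √(31.9² − 30.02²) = 10.80. Taking the left-of-KN solution: Z = (19.62, 16.99).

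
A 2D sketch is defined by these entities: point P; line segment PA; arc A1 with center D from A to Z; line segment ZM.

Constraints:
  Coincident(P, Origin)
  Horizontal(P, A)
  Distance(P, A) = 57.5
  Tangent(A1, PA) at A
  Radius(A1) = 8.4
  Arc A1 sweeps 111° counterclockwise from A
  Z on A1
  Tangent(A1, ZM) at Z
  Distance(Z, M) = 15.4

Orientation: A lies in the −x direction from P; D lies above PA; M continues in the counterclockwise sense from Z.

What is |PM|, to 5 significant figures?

60.905

P is at the origin; P and A share the same y with |PA| = 57.5 and A on the −x side, so A = (-57.500, 0.0000). Tangency of A1 to PA means the radius DA is perpendicular to PA, so D = A + (0, 8.4) = (-57.500, 8.4000). On A1, A sits at bearing -90° from D; a 111° counterclockwise sweep puts Z at bearing 21°, so Z = D + 8.4·(cos 21°, sin 21°) = (-49.658, 11.410). Since A1 is tangent to ZM there, DZ ⟂ ZM, so ZM runs along (−sin 21°, cos 21°); with |ZM| = 15.4, M = (-55.177, 25.787). Then |PM| = |M − P| = 60.905.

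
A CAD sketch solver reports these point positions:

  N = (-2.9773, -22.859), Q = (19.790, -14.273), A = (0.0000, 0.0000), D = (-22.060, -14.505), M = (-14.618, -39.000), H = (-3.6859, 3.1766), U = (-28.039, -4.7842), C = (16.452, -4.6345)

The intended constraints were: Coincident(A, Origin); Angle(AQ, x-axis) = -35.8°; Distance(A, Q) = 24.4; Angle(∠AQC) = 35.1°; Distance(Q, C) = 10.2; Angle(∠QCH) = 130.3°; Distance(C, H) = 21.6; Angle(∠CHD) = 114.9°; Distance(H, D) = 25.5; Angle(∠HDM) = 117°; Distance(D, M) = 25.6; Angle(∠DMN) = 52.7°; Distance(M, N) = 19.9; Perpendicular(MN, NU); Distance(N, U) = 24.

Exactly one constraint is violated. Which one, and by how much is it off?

Distance(N, U) = 24 — off by 6.90.

A = (0.00, 0.00) ✓; AQ at -35.80° ✓; |AQ| = 24.40 ✓; ∠AQC = 35.10° ✓; |QC| = 10.20 ✓; ∠QCH = 130.3° ✓; |CH| = 21.60 ✓; ∠CHD = 114.9° ✓; |HD| = 25.50 ✓; ∠HDM = 117.0° ✓; |DM| = 25.60 ✓; ∠DMN = 52.70° ✓; |MN| = 19.90 ✓; ∠(MN, NU) = 90.00° ✓; |NU| = 30.90 ✗.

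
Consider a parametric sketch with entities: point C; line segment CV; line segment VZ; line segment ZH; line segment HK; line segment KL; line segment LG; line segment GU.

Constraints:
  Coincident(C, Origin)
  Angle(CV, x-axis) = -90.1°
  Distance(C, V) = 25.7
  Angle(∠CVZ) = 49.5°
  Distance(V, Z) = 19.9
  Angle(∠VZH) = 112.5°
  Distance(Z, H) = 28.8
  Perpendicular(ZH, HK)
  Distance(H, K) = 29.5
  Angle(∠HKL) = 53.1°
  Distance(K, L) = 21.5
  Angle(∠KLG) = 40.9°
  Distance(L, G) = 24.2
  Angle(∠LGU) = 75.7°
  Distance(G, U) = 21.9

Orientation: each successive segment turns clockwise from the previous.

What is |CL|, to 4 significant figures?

8.065

The perpendicularity gives HK at right angles to ZH, so HK runs at -18.10°; with |HK| = 29.5, K = (21.83, 5.460). ∠HKL = 53.1° gives KL at -145.0° from the x-axis; with |KL| = 21.5, L = (4.222, -6.872). Then |CL| = |L − C| = 8.065.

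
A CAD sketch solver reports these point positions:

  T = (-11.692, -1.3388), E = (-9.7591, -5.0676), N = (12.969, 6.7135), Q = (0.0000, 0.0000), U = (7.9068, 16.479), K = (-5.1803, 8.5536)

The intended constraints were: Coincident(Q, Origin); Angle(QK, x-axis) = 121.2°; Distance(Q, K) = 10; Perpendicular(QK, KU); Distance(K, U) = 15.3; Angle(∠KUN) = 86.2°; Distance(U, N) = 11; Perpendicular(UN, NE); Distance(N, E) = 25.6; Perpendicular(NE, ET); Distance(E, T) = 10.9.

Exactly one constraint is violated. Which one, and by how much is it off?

Distance(E, T) = 10.9 — off by 6.70.

Q = (0.00, 0.00) ✓; QK at 121.2° ✓; |QK| = 10.00 ✓; ∠(QK, KU) = 90.00° ✓; |KU| = 15.30 ✓; ∠KUN = 86.20° ✓; |UN| = 11.00 ✓; ∠(UN, NE) = 90.00° ✓; |NE| = 25.60 ✓; ∠(NE, ET) = 90.00° ✓; |ET| = 4.200 ✗.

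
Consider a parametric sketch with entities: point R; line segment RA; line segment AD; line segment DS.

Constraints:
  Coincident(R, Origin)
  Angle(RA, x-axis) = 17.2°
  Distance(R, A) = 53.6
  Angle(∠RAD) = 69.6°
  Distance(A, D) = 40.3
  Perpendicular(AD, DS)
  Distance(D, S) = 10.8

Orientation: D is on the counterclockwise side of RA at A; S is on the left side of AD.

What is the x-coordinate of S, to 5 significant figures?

18.057

∠RAD = 69.6°, so AD runs at 17.2° + (180° − 69.6°) = 127.60° from the x-axis; with |AD| = 40.3, D = A + 40.3·(cos 127.60°, sin 127.60°) = (26.614, 47.779). AD ⟂ DS; with |DS| = 10.8 on the left of AD, S = D + 10.8·(-0.79229, -0.61015) = (18.057, 41.190). So S.x = 18.057.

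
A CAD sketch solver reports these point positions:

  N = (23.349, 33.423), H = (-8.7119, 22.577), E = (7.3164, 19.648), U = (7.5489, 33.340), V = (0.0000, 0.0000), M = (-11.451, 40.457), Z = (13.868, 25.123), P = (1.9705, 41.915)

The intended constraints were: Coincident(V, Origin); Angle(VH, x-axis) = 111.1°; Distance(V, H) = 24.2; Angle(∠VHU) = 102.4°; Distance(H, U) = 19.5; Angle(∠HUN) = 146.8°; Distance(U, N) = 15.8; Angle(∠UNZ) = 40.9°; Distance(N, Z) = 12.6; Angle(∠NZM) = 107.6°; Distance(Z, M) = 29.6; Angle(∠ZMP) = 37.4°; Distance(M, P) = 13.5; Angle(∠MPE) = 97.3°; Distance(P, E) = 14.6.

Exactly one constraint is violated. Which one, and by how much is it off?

Distance(P, E) = 14.6 — off by 8.30.

V = (0.00, 0.00) ✓; VH at 111.1° ✓; |VH| = 24.20 ✓; ∠VHU = 102.4° ✓; |HU| = 19.50 ✓; ∠HUN = 146.8° ✓; |UN| = 15.80 ✓; ∠UNZ = 40.90° ✓; |NZ| = 12.60 ✓; ∠NZM = 107.6° ✓; |ZM| = 29.60 ✓; ∠ZMP = 37.40° ✓; |MP| = 13.50 ✓; ∠MPE = 97.30° ✓; |PE| = 22.90 ✗.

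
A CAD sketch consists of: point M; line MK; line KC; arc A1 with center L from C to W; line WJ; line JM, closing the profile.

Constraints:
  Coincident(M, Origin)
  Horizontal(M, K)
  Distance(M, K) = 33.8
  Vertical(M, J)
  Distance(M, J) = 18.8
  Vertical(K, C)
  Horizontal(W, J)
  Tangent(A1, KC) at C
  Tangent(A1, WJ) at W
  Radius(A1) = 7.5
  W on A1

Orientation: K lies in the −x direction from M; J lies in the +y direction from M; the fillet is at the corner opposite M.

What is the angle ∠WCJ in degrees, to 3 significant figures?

32.5°

M is at the origin; M and K share the same y with |MK| = 33.8 and K on the −x side, so K = (-33.8, 0.00). MJ is vertical with |MJ| = 18.8 and J on the +y side, so J = (0.00, 18.8). The virtual corner opposite M is at (-33.8, 18.8). Since A1 is tangent to KC there, LC ⟂ KC and A1 meets WJ tangentially, so LW is at right angles to WJ, with radius 7.5, so the center L sits 7.5 in from both sides at L = (-26.3, 11.3). That places the tangent points at C = (-33.8, 11.3) on KC and W = (-26.3, 18.8) on WJ. Then cos ∠WCJ = CW·CJ / (|CW||CJ|), giving 32.5°.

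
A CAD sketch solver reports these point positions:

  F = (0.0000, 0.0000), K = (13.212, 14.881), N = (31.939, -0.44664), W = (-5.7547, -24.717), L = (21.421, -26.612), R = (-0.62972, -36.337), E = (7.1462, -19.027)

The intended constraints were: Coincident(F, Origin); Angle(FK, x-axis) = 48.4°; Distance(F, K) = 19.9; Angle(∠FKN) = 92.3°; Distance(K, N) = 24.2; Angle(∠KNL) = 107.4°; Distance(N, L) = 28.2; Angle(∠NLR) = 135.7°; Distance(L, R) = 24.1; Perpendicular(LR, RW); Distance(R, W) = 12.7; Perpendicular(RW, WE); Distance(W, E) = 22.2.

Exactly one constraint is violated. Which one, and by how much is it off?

Distance(W, E) = 22.2 — off by 8.10.

F = (0.00, 0.00) ✓; FK at 48.40° ✓; |FK| = 19.90 ✓; ∠FKN = 92.30° ✓; |KN| = 24.20 ✓; ∠KNL = 107.4° ✓; |NL| = 28.20 ✓; ∠NLR = 135.7° ✓; |LR| = 24.10 ✓; ∠(LR, RW) = 90.00° ✓; |RW| = 12.70 ✓; ∠(RW, WE) = 90.00° ✓; |WE| = 14.10 ✗.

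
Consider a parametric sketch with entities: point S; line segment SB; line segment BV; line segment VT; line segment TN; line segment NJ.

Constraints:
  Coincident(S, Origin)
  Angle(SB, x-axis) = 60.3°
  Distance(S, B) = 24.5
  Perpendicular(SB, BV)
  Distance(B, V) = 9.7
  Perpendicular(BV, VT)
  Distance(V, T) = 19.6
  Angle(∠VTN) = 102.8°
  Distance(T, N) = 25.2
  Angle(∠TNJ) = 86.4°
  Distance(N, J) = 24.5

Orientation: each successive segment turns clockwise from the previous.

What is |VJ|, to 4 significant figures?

28.51

S is at the origin; SB runs at 60.3° with length 24.5, so B = (12.14, 21.28). SB is perpendicular to BV, so BV runs at -29.70°; with |BV| = 9.7, V = (20.56, 16.48). The perpendicularity gives VT at right angles to BV, so VT runs at -119.7°; with |VT| = 19.6, T = (10.85, -0.5497). ∠VTN = 102.8° gives TN at 163.1° from the x-axis; with |TN| = 25.2, N = (-13.26, 6.776). ∠TNJ = 86.4° gives NJ at 69.50° from the x-axis; with |NJ| = 24.5, J = (-4.678, 29.72). Then |VJ| = |J − V| = 28.51.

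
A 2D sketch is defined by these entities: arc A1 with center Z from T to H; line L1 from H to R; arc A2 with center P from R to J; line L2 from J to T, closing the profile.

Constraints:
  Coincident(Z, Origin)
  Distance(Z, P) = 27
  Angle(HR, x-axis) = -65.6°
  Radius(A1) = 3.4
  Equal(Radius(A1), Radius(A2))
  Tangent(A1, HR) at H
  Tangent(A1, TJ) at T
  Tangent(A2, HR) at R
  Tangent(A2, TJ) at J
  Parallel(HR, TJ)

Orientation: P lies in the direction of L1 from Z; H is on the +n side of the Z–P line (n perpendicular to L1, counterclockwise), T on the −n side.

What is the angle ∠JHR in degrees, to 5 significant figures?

14.136°

The slot axis is L1's direction at -65.6°, so u = (cos -65.6°, sin -65.6°) = (0.41310, -0.91068) and n = (−sin -65.6°, cos -65.6°) = (0.91068, 0.41310). Z is at the origin and P lies 27.0 along u from Z, so P = 27.0·u = (11.154, -24.588). Tangency of A1 to both parallel lines with radius 3.4 puts H and T at Z ± 3.4·n: H = (3.0963, 1.4046), T = (-3.0963, -1.4046). Equal radii place R and J the same way about P: R = P + 3.4·n = (14.250, -23.184), J = P − 3.4·n = (8.0575, -25.993). Then cos ∠JHR = HJ·HR / (|HJ||HR|), giving 14.136°.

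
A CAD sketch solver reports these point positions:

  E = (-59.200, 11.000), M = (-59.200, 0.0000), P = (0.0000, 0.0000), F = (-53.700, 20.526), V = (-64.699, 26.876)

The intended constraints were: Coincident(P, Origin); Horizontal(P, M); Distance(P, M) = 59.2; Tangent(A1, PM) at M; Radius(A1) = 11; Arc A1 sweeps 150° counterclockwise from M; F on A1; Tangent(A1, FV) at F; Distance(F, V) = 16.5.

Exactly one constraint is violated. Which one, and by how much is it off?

Distance(F, V) = 16.5 — off by 3.80.

P = (0.00, 0.00) ✓; P.y = 0.00, M.y = 0.00 ✓; |PM| = 59.20 ✓; ∠(EM, MP) = 90.00° ✓; |EM| = 11.00 ✓; bearing(E→F) − bearing(E→M) = 150.0° ✓; |EF| = 11.00 ✓; ∠(EF, FV) = 90.00° ✓; |FV| = 12.70 ✗.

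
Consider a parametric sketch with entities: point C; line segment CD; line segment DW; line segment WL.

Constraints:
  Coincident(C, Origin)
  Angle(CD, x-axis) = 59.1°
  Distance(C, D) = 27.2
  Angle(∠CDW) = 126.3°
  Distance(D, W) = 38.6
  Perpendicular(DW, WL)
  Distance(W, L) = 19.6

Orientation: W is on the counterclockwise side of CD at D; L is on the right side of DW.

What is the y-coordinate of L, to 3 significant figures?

66.5

C is at the origin; CD runs at 59.1° with length 27.2, so D = 27.2·(cos 59.1°, sin 59.1°) = (14.0, 23.3). ∠CDW = 126.3°, so DW runs at 59.1° + (180° − 126.3°) = 113° from the x-axis; with |DW| = 38.6, W = D + 38.6·(cos 113°, sin 113°) = (-0.990, 58.9). DW ⟂ WL; with |WL| = 19.6 on the right of DW, L = W + 19.6·(0.922, 0.388) = (17.1, 66.5). So L.y = 66.5.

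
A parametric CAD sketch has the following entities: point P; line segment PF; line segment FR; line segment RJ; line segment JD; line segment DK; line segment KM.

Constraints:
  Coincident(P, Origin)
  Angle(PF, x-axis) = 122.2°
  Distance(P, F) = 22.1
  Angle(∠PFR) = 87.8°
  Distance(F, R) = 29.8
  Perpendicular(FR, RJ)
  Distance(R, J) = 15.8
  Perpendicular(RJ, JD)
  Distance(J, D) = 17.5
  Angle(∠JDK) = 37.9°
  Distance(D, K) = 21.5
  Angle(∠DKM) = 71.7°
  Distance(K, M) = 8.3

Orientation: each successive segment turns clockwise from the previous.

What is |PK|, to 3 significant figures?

34.5

RJ ⟂ JD, so JD runs at -150°; with |JD| = 17.5, D = (6.78, 11.2). ∠JDK = 37.9° gives DK at 67.9° from the x-axis; with |DK| = 21.5, K = (14.9, 31.1). Then |PK| = |K − P| = 34.5.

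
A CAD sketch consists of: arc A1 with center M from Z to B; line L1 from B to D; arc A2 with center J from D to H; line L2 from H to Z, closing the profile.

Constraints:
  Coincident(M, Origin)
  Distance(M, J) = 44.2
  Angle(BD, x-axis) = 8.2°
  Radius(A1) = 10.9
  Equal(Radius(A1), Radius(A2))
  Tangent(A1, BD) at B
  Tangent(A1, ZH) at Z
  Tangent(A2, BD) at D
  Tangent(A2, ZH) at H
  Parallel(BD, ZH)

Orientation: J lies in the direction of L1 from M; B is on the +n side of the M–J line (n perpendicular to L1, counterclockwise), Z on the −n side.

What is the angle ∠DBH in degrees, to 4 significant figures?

26.25°

The slot axis is L1's direction at 8.2°, so u = (cos 8.2°, sin 8.2°) = (0.9898, 0.1426) and n = (−sin 8.2°, cos 8.2°) = (-0.1426, 0.9898). M is at the origin and J lies 44.2 along u from M, so J = 44.2·u = (43.75, 6.304). Tangency of A1 to both parallel lines with radius 10.9 puts B and Z at M ± 10.9·n: B = (-1.555, 10.79), Z = (1.555, -10.79). Equal radii place D and H the same way about J: D = J + 10.9·n = (42.19, 17.09), H = J − 10.9·n = (45.30, -4.484). Then cos ∠DBH = BD·BH / (|BD||BH|), giving 26.25°.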